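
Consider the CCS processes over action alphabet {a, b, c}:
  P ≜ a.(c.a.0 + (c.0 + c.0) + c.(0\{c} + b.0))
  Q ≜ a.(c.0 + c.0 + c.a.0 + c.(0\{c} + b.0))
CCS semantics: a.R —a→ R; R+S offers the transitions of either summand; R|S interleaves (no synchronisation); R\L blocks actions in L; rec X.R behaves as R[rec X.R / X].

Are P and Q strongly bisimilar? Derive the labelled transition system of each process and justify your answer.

bisimilar

LTS(P): 5 reachable states
  u0 = a.(c.a.0 + (c.0 + c.0) + c.(0\{c} + b.0)) → =a=> u1
  u1 = c.a.0 + (c.0 + c.0) + c.(0\{c} + b.0) → =c=> u2, =c=> u3, =c=> u4
  u2 = 0 → (no moves)
  u3 = 0\{c} + b.0 → =b=> u2
  u4 = a.0 → =a=> u2
LTS(Q): 5 reachable states
  v0 = a.(c.0 + c.0 + c.a.0 + c.(0\{c} + b.0)) → =a=> v1
  v1 = c.0 + c.0 + c.a.0 + c.(0\{c} + b.0) → =c=> v2, =c=> v3, =c=> v4
  v2 = 0 → (no moves)
  v3 = 0\{c} + b.0 → =b=> v2
  v4 = a.0 → =a=> v2
Bisimilarity quotient blocks:
  B0 = {u0, v0}
  B1 = {u1, v1}
  B2 = {u3, v3}
  B3 = {u2, v2}
  B4 = {u4, v4}
u0 ∈ B0, v0 ∈ B0 → same block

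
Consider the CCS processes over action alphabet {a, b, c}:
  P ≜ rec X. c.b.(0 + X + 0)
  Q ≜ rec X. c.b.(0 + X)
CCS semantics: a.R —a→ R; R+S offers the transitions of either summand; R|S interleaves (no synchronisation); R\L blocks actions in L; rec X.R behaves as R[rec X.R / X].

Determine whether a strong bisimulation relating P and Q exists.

YES

LTS(P): 3 reachable states
  m0 = rec X. c.b.(0 + X + 0) has moves --c--▸ m1
  m1 = b.(0 + (rec X. c.b.(0 + X + 0)) + 0) has moves --b--▸ m2
  m2 = 0 + (rec X. c.b.(0 + X + 0)) + 0 has moves --c--▸ m1
LTS(Q): 3 reachable states
  n0 = rec X. c.b.(0 + X) has moves --c--▸ n1
  n1 = b.(0 + (rec X. c.b.(0 + X))) has moves --b--▸ n2
  n2 = 0 + (rec X. c.b.(0 + X)) has moves --c--▸ n1
Partition-refinement fixed point:
  B0 = {m0, m2, n0, n2}
  B1 = {m1, n1}
m0 ∈ B0, n0 ∈ B0 → same block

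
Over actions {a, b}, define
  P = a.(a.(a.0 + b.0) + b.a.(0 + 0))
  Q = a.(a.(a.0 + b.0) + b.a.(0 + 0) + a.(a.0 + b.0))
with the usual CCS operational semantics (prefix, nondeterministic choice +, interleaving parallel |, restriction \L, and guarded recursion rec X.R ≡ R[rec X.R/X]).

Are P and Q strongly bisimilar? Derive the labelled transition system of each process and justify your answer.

Reachable graph of P (6 states):
  m0 = a.(a.(a.0 + b.0) + b.a.(0 + 0)) has moves -a-> m1
  m1 = a.(a.0 + b.0) + b.a.(0 + 0) has moves -a-> m2, -b-> m3
  m2 = a.0 + b.0 has moves -a-> m4, -b-> m4
  m3 = a.(0 + 0) has moves -a-> m5
  m4 = 0 has moves ∅
  m5 = 0 + 0 has moves ∅
Reachable graph of Q (6 states):
  n0 = a.(a.(a.0 + b.0) + b.a.(0 + 0) + a.(a.0 + b.0)) has moves -a-> n1
  n1 = a.(a.0 + b.0) + b.a.(0 + 0) + a.(a.0 + b.0) has moves -a-> n2, -b-> n3
  n2 = a.0 + b.0 has moves -a-> n4, -b-> n4
  n3 = a.(0 + 0) has moves -a-> n5
  n4 = 0 has moves ∅
  n5 = 0 + 0 has moves ∅
Coarsest stable partition (strong bisimilarity classes):
  B0 = {m0, n0}
  B1 = {m1, n1}
  B2 = {m2, n2}
  B3 = {m4, m5, n4, n5}
  B4 = {m3, n3}
m0 ∈ B0, n0 ∈ B0 → same block

YES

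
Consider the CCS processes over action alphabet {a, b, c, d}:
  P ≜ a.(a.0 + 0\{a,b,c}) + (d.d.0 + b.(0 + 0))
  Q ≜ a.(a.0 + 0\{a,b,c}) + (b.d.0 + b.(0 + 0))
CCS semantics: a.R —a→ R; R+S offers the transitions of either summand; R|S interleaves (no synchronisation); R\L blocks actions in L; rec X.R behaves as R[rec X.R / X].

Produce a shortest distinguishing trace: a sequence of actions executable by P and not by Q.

d

P's transition system — 5 states:
  u0 = a.(a.0 + 0\{a,b,c}) + (d.d.0 + b.(0 + 0)) :: --a--▸ u1, --b--▸ u2, --d--▸ u3
  u1 = a.0 + 0\{a,b,c} :: --a--▸ u4
  u2 = 0 + 0 :: ·
  u3 = d.0 :: --d--▸ u4
  u4 = 0 :: ·
Q's transition system — 5 states:
  v0 = a.(a.0 + 0\{a,b,c}) + (b.d.0 + b.(0 + 0)) :: --a--▸ v1, --b--▸ v2, --b--▸ v3
  v1 = a.0 + 0\{a,b,c} :: --a--▸ v4
  v2 = 0 + 0 :: ·
  v3 = d.0 :: --d--▸ v4
  v4 = 0 :: ·
Run σ = ⟨d⟩ on P: start {u0}
  after d @ step 1: {u3}
  P completes σ.
Run σ = ⟨d⟩ on Q: start {v0}
  after d @ step 1: ∅  — Q cannot continue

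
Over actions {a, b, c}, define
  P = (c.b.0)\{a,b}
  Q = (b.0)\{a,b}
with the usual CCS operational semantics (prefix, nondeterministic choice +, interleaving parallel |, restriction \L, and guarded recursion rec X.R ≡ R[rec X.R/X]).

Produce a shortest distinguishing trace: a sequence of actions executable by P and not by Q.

c

Reachable graph of P (2 states):
  m0 = (c.b.0)\{a,b} → -c-> m1
  m1 = (b.0)\{a,b} → (no moves)
Reachable graph of Q (1 states):
  n0 = (b.0)\{a,b} → (no moves)
Run σ = ⟨c⟩ on P: start {m0}
  after c @ step 1: {m1}
  P completes σ.
Run σ = ⟨c⟩ on Q: start {n0}
  after c @ step 1: ∅  — Q cannot continue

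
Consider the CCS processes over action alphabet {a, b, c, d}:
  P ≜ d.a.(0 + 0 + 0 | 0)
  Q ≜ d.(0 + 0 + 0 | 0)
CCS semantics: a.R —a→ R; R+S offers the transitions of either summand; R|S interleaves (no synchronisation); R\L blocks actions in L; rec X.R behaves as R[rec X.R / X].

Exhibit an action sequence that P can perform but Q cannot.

P's transition system — 3 states:
  p0 = d.a.(0 + 0 + 0 | 0) → —d→ p1
  p1 = a.(0 + 0 + 0 | 0) → —a→ p2
  p2 = 0 + 0 + 0 | 0 → deadlocked
Q's transition system — 2 states:
  q0 = d.(0 + 0 + 0 | 0) → —d→ q1
  q1 = 0 + 0 + 0 | 0 → deadlocked
Trace ⟨da⟩ through P, begin at {p0}:
  step 1 (d): {p1}
  step 2 (a): {p2}
  — P admits the full trace.
Trace ⟨da⟩ through Q, begin at {q0}:
  step 1 (d): {q1}
  step 2 (a): no successor for Q

da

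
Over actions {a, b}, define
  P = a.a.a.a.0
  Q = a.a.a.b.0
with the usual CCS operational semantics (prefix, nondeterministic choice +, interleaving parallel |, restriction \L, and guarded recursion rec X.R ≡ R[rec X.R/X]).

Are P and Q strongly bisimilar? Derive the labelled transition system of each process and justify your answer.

Reachable graph of P (5 states):
  p0 = a.a.a.a.0 :: —a→ p1
  p1 = a.a.a.0 :: —a→ p2
  p2 = a.a.0 :: —a→ p3
  p3 = a.0 :: —a→ p4
  p4 = 0 :: ∅
Reachable graph of Q (5 states):
  q0 = a.a.a.b.0 :: —a→ q1
  q1 = a.a.b.0 :: —a→ q2
  q2 = a.b.0 :: —a→ q3
  q3 = b.0 :: —b→ q4
  q4 = 0 :: ∅
Coarsest stable partition (strong bisimilarity classes):
  B0 = {p0}
  B1 = {p1}
  B2 = {p2}
  B3 = {p3}
  B4 = {p4, q4}
  B5 = {q0}
  B6 = {q1}
  B7 = {q2}
  B8 = {q3}
p0 ∈ B0, q0 ∈ B5 → different blocks

P ≁ Q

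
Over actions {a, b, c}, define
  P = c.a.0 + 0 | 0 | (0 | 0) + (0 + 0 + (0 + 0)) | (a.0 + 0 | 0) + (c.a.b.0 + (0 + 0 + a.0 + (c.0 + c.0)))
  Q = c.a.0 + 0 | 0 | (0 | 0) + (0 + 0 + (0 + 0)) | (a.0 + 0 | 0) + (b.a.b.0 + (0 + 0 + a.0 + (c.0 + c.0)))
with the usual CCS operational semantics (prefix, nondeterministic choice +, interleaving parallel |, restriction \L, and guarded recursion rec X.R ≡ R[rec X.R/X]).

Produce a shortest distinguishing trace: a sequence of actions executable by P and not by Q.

P's transition system — 6 states:
  s0 = c.a.0 + 0 | 0 | (0 | 0) + (0 + 0 + (0 + 0)) | (a.0 + 0 | 0) + (c.a.b.0 + (0 + 0 + a.0 + (c.0 + c.0))) | —a→ s1, —a→ s2, —c→ s2, —c→ s3, —c→ s4
  s1 = (0 + 0 + (0 + 0)) | 0 | deadlocked
  s2 = 0 | deadlocked
  s3 = a.0 | —a→ s2
  s4 = a.b.0 | —a→ s5
  s5 = b.0 | —b→ s2
Q's transition system — 6 states:
  t0 = c.a.0 + 0 | 0 | (0 | 0) + (0 + 0 + (0 + 0)) | (a.0 + 0 | 0) + (b.a.b.0 + (0 + 0 + a.0 + (c.0 + c.0))) | —a→ t1, —a→ t2, —b→ t3, —c→ t2, —c→ t4
  t1 = (0 + 0 + (0 + 0)) | 0 | deadlocked
  t2 = 0 | deadlocked
  t3 = a.b.0 | —a→ t5
  t4 = a.0 | —a→ t2
  t5 = b.0 | —b→ t2
Executing cab from P (initial set {s0}):
  [1] c ⇒ {s2, s3, s4}
  [2] a ⇒ {s2, s5}
  [3] b ⇒ {s2}
  P completes σ.
Executing cab from Q (initial set {t0}):
  [1] c ⇒ {t2, t4}
  [2] a ⇒ {t2}
  [3] b ⇒ ∅ (Q stuck)

cab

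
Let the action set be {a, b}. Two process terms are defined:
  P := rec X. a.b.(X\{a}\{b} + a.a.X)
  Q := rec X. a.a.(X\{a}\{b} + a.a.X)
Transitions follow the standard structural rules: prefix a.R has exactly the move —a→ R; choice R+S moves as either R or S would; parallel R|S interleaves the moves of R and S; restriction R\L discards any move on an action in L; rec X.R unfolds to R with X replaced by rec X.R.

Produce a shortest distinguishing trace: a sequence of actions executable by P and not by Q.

ab

Reachable graph of P (4 states):
  s0 = rec X. a.b.(X\{a}\{b} + a.a.X) :: ··a··> s1
  s1 = b.((rec X. a.b.(X\{a}\{b} + a.a.X))\{a}\{b} + a.a.(rec X. a.b.(X\{a}\{b} + a.a.X))) :: ··b··> s2
  s2 = (rec X. a.b.(X\{a}\{b} + a.a.X))\{a}\{b} + a.a.(rec X. a.b.(X\{a}\{b} + a.a.X)) :: ··a··> s3
  s3 = a.(rec X. a.b.(X\{a}\{b} + a.a.X)) :: ··a··> s0
Reachable graph of Q (4 states):
  t0 = rec X. a.a.(X\{a}\{b} + a.a.X) :: ··a··> t1
  t1 = a.((rec X. a.a.(X\{a}\{b} + a.a.X))\{a}\{b} + a.a.(rec X. a.a.(X\{a}\{b} + a.a.X))) :: ··a··> t2
  t2 = (rec X. a.a.(X\{a}\{b} + a.a.X))\{a}\{b} + a.a.(rec X. a.a.(X\{a}\{b} + a.a.X)) :: ··a··> t3
  t3 = a.(rec X. a.a.(X\{a}\{b} + a.a.X)) :: ··a··> t0
Executing ab from P (initial set {s0}):
  step 1 (a): {s1}
  step 2 (b): {s2}
  — P admits the full trace.
Executing ab from Q (initial set {t0}):
  step 1 (a): {t1}
  step 2 (b): no successor for Q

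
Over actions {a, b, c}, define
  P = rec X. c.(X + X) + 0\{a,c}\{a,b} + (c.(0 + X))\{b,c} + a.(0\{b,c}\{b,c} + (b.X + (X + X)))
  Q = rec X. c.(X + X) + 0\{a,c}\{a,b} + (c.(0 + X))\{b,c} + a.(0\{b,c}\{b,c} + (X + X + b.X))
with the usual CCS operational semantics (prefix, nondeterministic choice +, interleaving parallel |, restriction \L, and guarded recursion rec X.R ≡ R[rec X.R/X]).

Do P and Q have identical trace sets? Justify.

LTS(P): 3 reachable states
  u0 = rec X. c.(X + X) + 0\{a,c}\{a,b} + (c.(0 + X))\{b,c} + a.(0\{b,c}\{b,c} + (b.X + (X + X))) | —a→ u1, —c→ u2
  u1 = 0\{b,c}\{b,c} + (b.(rec X. c.(X + X) + 0\{a,c}\{a,b} + (c.(0 + X))\{b,c} + a.(0\{b,c}\{b,c} + (b.X + (X + X)))) + ((rec X. c.(X + X) + 0\{a,c}\{a,b} + (c.(0 + X))\{b,c} + a.(0\{b,c}\{b,c} + (b.X + (X + X)))) + (rec X. c.(X + X) + 0\{a,c}\{a,b} + (c.(0 + X))\{b,c} + a.(0\{b,c}\{b,c} + (b.X + (X + X)))))) | —a→ u1, —b→ u0, —c→ u2
  u2 = (rec X. c.(X + X) + 0\{a,c}\{a,b} + (c.(0 + X))\{b,c} + a.(0\{b,c}\{b,c} + (b.X + (X + X)))) + (rec X. c.(X + X) + 0\{a,c}\{a,b} + (c.(0 + X))\{b,c} + a.(0\{b,c}\{b,c} + (b.X + (X + X)))) | —a→ u1, —c→ u2
LTS(Q): 3 reachable states
  v0 = rec X. c.(X + X) + 0\{a,c}\{a,b} + (c.(0 + X))\{b,c} + a.(0\{b,c}\{b,c} + (X + X + b.X)) | —a→ v1, —c→ v2
  v1 = 0\{b,c}\{b,c} + ((rec X. c.(X + X) + 0\{a,c}\{a,b} + (c.(0 + X))\{b,c} + a.(0\{b,c}\{b,c} + (X + X + b.X))) + (rec X. c.(X + X) + 0\{a,c}\{a,b} + (c.(0 + X))\{b,c} + a.(0\{b,c}\{b,c} + (X + X + b.X))) + b.(rec X. c.(X + X) + 0\{a,c}\{a,b} + (c.(0 + X))\{b,c} + a.(0\{b,c}\{b,c} + (X + X + b.X)))) | —a→ v1, —b→ v0, —c→ v2
  v2 = (rec X. c.(X + X) + 0\{a,c}\{a,b} + (c.(0 + X))\{b,c} + a.(0\{b,c}\{b,c} + (X + X + b.X))) + (rec X. c.(X + X) + 0\{a,c}\{a,b} + (c.(0 + X))\{b,c} + a.(0\{b,c}\{b,c} + (X + X + b.X))) | —a→ v1, —c→ v2
Coarsest stable partition (strong bisimilarity classes):
  B0 = {u0, u2, v0, v2}
  B1 = {u1, v1}
u0 ∈ B0, v0 ∈ B0 → same block
Bisimilar ⇒ trace-equivalent.

YES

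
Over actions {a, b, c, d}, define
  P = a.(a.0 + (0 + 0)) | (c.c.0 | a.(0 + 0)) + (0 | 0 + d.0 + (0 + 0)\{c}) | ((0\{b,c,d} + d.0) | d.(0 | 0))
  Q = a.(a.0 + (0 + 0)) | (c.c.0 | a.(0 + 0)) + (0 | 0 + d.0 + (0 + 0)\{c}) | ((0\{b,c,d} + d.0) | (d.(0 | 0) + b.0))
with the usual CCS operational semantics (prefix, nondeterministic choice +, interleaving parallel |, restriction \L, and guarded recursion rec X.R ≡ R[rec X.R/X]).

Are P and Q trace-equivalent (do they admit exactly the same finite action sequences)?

traces(P) ≠ traces(Q) — witness ⟨b⟩

Reachable graph of P (25 states):
  m0 = a.(a.0 + (0 + 0)) | (c.c.0 | a.(0 + 0)) + (0 | 0 + d.0 + (0 + 0)\{c}) | ((0\{b,c,d} + d.0) | d.(0 | 0)) :: --a--▸ m1, --a--▸ m2, --c--▸ m3, --d--▸ m4, --d--▸ m5, --d--▸ m6
  m1 = (a.0 + (0 + 0)) | (c.c.0 | a.(0 + 0)) :: --a--▸ m7, --a--▸ m8, --c--▸ m9
  m2 = a.(a.0 + (0 + 0)) | (c.c.0 | (0 + 0)) :: --a--▸ m7, --c--▸ m10
  m3 = a.(a.0 + (0 + 0)) | (c.0 | a.(0 + 0)) :: --a--▸ m10, --a--▸ m9, --c--▸ m11
  m4 = (0 | 0 + d.0 + (0 + 0)\{c}) | ((0\{b,c,d} + d.0) | (0 | 0)) :: --d--▸ m12, --d--▸ m13
  m5 = (0 | 0 + d.0 + (0 + 0)\{c}) | (0 | d.(0 | 0)) :: --d--▸ m12, --d--▸ m14
  m6 = 0 | ((0\{b,c,d} + d.0) | d.(0 | 0)) :: --d--▸ m13, --d--▸ m14
  m7 = (a.0 + (0 + 0)) | (c.c.0 | (0 + 0)) :: --a--▸ m15, --c--▸ m16
  m8 = 0 | (c.c.0 | a.(0 + 0)) :: --a--▸ m15, --c--▸ m17
  m9 = (a.0 + (0 + 0)) | (c.0 | a.(0 + 0)) :: --a--▸ m16, --a--▸ m17, --c--▸ m18
  m10 = a.(a.0 + (0 + 0)) | (c.0 | (0 + 0)) :: --a--▸ m16, --c--▸ m19
  m11 = a.(a.0 + (0 + 0)) | (0 | a.(0 + 0)) :: --a--▸ m18, --a--▸ m19
  m12 = (0 | 0 + d.0 + (0 + 0)\{c}) | (0 | (0 | 0)) :: --d--▸ m20
  m13 = 0 | ((0\{b,c,d} + d.0) | (0 | 0)) :: --d--▸ m20
  m14 = 0 | (0 | d.(0 | 0)) :: --d--▸ m20
  m15 = 0 | (c.c.0 | (0 + 0)) :: --c--▸ m21
  m16 = (a.0 + (0 + 0)) | (c.0 | (0 + 0)) :: --a--▸ m21, --c--▸ m22
  m17 = 0 | (c.0 | a.(0 + 0)) :: --a--▸ m21, --c--▸ m23
  m18 = (a.0 + (0 + 0)) | (0 | a.(0 + 0)) :: --a--▸ m22, --a--▸ m23
  m19 = a.(a.0 + (0 + 0)) | (0 | (0 + 0)) :: --a--▸ m22
  m20 = 0 | (0 | (0 | 0)) :: stopped
  m21 = 0 | (c.0 | (0 + 0)) :: --c--▸ m24
  m22 = (a.0 + (0 + 0)) | (0 | (0 + 0)) :: --a--▸ m24
  m23 = 0 | (0 | a.(0 + 0)) :: --a--▸ m24
  m24 = 0 | (0 | (0 + 0)) :: stopped
Reachable graph of Q (29 states):
  n0 = a.(a.0 + (0 + 0)) | (c.c.0 | a.(0 + 0)) + (0 | 0 + d.0 + (0 + 0)\{c}) | ((0\{b,c,d} + d.0) | (d.(0 | 0) + b.0)) :: --a--▸ n1, --a--▸ n2, --b--▸ n3, --c--▸ n4, --d--▸ n5, --d--▸ n6, --d--▸ n7
  n1 = (a.0 + (0 + 0)) | (c.c.0 | a.(0 + 0)) :: --a--▸ n8, --a--▸ n9, --c--▸ n10
  n2 = a.(a.0 + (0 + 0)) | (c.c.0 | (0 + 0)) :: --a--▸ n8, --c--▸ n11
  n3 = (0 | 0 + d.0 + (0 + 0)\{c}) | ((0\{b,c,d} + d.0) | 0) :: --d--▸ n12, --d--▸ n13
  n4 = a.(a.0 + (0 + 0)) | (c.0 | a.(0 + 0)) :: --a--▸ n10, --a--▸ n11, --c--▸ n14
  n5 = (0 | 0 + d.0 + (0 + 0)\{c}) | ((0\{b,c,d} + d.0) | (0 | 0)) :: --d--▸ n15, --d--▸ n16
  n6 = (0 | 0 + d.0 + (0 + 0)\{c}) | (0 | (d.(0 | 0) + b.0)) :: --b--▸ n12, --d--▸ n15, --d--▸ n17
  n7 = 0 | ((0\{b,c,d} + d.0) | (d.(0 | 0) + b.0)) :: --b--▸ n13, --d--▸ n16, --d--▸ n17
  n8 = (a.0 + (0 + 0)) | (c.c.0 | (0 + 0)) :: --a--▸ n18, --c--▸ n19
  n9 = 0 | (c.c.0 | a.(0 + 0)) :: --a--▸ n18, --c--▸ n20
  n10 = (a.0 + (0 + 0)) | (c.0 | a.(0 + 0)) :: --a--▸ n19, --a--▸ n20, --c--▸ n21
  n11 = a.(a.0 + (0 + 0)) | (c.0 | (0 + 0)) :: --a--▸ n19, --c--▸ n22
  n12 = (0 | 0 + d.0 + (0 + 0)\{c}) | (0 | 0) :: --d--▸ n23
  n13 = 0 | ((0\{b,c,d} + d.0) | 0) :: --d--▸ n23
  n14 = a.(a.0 + (0 + 0)) | (0 | a.(0 + 0)) :: --a--▸ n21, --a--▸ n22
  n15 = (0 | 0 + d.0 + (0 + 0)\{c}) | (0 | (0 | 0)) :: --d--▸ n24
  n16 = 0 | ((0\{b,c,d} + d.0) | (0 | 0)) :: --d--▸ n24
  n17 = 0 | (0 | (d.(0 | 0) + b.0)) :: --b--▸ n23, --d--▸ n24
  n18 = 0 | (c.c.0 | (0 + 0)) :: --c--▸ n25
  n19 = (a.0 + (0 + 0)) | (c.0 | (0 + 0)) :: --a--▸ n25, --c--▸ n26
  n20 = 0 | (c.0 | a.(0 + 0)) :: --a--▸ n25, --c--▸ n27
  n21 = (a.0 + (0 + 0)) | (0 | a.(0 + 0)) :: --a--▸ n26, --a--▸ n27
  n22 = a.(a.0 + (0 + 0)) | (0 | (0 + 0)) :: --a--▸ n26
  n23 = 0 | (0 | 0) :: stopped
  n24 = 0 | (0 | (0 | 0)) :: stopped
  n25 = 0 | (c.0 | (0 + 0)) :: --c--▸ n28
  n26 = (a.0 + (0 + 0)) | (0 | (0 + 0)) :: --a--▸ n28
  n27 = 0 | (0 | a.(0 + 0)) :: --a--▸ n28
  n28 = 0 | (0 | (0 + 0)) :: stopped
Trace ⟨b⟩ through Q, begin at {n0}:
  [1] b ⇒ {n3}
  — Q admits the full trace.
Trace ⟨b⟩ through P, begin at {m0}:
  [1] b ⇒ no successor for P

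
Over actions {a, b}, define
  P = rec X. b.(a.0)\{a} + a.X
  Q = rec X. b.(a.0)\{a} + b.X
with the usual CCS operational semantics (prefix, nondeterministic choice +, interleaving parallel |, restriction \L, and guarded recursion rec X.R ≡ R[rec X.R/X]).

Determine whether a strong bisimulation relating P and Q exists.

P's transition system — 2 states:
  m0 = rec X. b.(a.0)\{a} + a.X has moves =a=> m0, =b=> m1
  m1 = (a.0)\{a} has moves ·
Q's transition system — 2 states:
  n0 = rec X. b.(a.0)\{a} + b.X has moves =b=> n0, =b=> n1
  n1 = (a.0)\{a} has moves ·
Bisimilarity quotient blocks:
  B0 = {m0}
  B1 = {m1, n1}
  B2 = {n0}
m0 ∈ B0, n0 ∈ B2 → different blocks

not bisimilar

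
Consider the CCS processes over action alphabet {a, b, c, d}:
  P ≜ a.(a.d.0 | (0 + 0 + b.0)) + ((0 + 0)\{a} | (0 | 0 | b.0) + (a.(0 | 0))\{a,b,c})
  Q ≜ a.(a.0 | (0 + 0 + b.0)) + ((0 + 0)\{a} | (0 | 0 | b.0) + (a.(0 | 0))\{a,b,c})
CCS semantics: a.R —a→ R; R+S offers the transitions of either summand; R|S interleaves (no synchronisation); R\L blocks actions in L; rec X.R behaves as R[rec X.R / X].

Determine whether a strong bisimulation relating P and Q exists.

LTS(P): 8 reachable states
  u0 = a.(a.d.0 | (0 + 0 + b.0)) + ((0 + 0)\{a} | (0 | 0 | b.0) + (a.(0 | 0))\{a,b,c}) :: --a--▸ u1, --b--▸ u2
  u1 = a.d.0 | (0 + 0 + b.0) :: --a--▸ u3, --b--▸ u4
  u2 = (0 + 0)\{a} | (0 | 0 | 0) :: (no moves)
  u3 = d.0 | (0 + 0 + b.0) :: --b--▸ u5, --d--▸ u6
  u4 = a.d.0 | 0 :: --a--▸ u5
  u5 = d.0 | 0 :: --d--▸ u7
  u6 = 0 | (0 + 0 + b.0) :: --b--▸ u7
  u7 = 0 | 0 :: (no moves)
LTS(Q): 6 reachable states
  v0 = a.(a.0 | (0 + 0 + b.0)) + ((0 + 0)\{a} | (0 | 0 | b.0) + (a.(0 | 0))\{a,b,c}) :: --a--▸ v1, --b--▸ v2
  v1 = a.0 | (0 + 0 + b.0) :: --a--▸ v3, --b--▸ v4
  v2 = (0 + 0)\{a} | (0 | 0 | 0) :: (no moves)
  v3 = 0 | (0 + 0 + b.0) :: --b--▸ v5
  v4 = a.0 | 0 :: --a--▸ v5
  v5 = 0 | 0 :: (no moves)
Bisimilarity quotient blocks:
  B0 = {u0}
  B1 = {u1}
  B2 = {u4}
  B3 = {u5}
  B4 = {u2, u7, v2, v5}
  B5 = {u3}
  B6 = {u6, v3}
  B7 = {v0}
  B8 = {v1}
  B9 = {v4}
u0 ∈ B0, v0 ∈ B7 → different blocks

P ≁ Q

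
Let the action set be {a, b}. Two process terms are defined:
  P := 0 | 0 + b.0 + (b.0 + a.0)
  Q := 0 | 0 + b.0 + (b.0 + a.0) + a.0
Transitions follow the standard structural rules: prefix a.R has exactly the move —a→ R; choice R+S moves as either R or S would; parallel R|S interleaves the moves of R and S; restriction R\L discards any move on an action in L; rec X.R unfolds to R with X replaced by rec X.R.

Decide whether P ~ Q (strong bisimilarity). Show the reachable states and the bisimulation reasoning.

bisimilar

P's transition system — 2 states:
  s0 = 0 | 0 + b.0 + (b.0 + a.0) ⊢ ··a··> s1, ··b··> s1
  s1 = 0 ⊢ (no moves)
Q's transition system — 2 states:
  t0 = 0 | 0 + b.0 + (b.0 + a.0) + a.0 ⊢ ··a··> t1, ··b··> t1
  t1 = 0 ⊢ (no moves)
Partition-refinement fixed point:
  B0 = {s0, t0}
  B1 = {s1, t1}
s0 ∈ B0, t0 ∈ B0 → same block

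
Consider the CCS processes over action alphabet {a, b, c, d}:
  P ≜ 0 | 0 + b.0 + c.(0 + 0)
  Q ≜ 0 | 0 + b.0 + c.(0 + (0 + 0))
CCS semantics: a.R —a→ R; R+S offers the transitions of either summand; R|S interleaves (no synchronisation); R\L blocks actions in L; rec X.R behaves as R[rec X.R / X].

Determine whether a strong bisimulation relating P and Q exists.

P ~ Q

P's transition system — 3 states:
  m0 = 0 | 0 + b.0 + c.(0 + 0) | --b--▸ m1, --c--▸ m2
  m1 = 0 | (no moves)
  m2 = 0 + 0 | (no moves)
Q's transition system — 3 states:
  n0 = 0 | 0 + b.0 + c.(0 + (0 + 0)) | --b--▸ n1, --c--▸ n2
  n1 = 0 | (no moves)
  n2 = 0 + (0 + 0) | (no moves)
Coarsest stable partition (strong bisimilarity classes):
  B0 = {m0, n0}
  B1 = {m1, m2, n1, n2}
m0 ∈ B0, n0 ∈ B0 → same block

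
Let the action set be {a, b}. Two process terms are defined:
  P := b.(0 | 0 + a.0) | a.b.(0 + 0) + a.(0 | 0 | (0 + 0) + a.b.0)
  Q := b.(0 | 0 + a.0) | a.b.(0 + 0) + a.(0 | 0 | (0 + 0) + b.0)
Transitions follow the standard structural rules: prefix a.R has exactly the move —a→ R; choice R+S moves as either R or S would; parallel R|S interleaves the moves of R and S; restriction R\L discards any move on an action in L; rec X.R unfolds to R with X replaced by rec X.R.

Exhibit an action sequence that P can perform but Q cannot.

Reachable graph of P (12 states):
  s0 = b.(0 | 0 + a.0) | a.b.(0 + 0) + a.(0 | 0 | (0 + 0) + a.b.0) | -a-> s1, -a-> s2, -b-> s3
  s1 = 0 | 0 | (0 + 0) + a.b.0 | -a-> s4
  s2 = b.(0 | 0 + a.0) | b.(0 + 0) | -b-> s5, -b-> s6
  s3 = (0 | 0 + a.0) | a.b.(0 + 0) | -a-> s5, -a-> s7
  s4 = b.0 | -b-> s8
  s5 = (0 | 0 + a.0) | b.(0 + 0) | -a-> s9, -b-> s10
  s6 = b.(0 | 0 + a.0) | (0 + 0) | -b-> s10
  s7 = 0 | a.b.(0 + 0) | -a-> s9
  s8 = 0 | deadlocked
  s9 = 0 | b.(0 + 0) | -b-> s11
  s10 = (0 | 0 + a.0) | (0 + 0) | -a-> s11
  s11 = 0 | (0 + 0) | deadlocked
Reachable graph of Q (11 states):
  t0 = b.(0 | 0 + a.0) | a.b.(0 + 0) + a.(0 | 0 | (0 + 0) + b.0) | -a-> t1, -a-> t2, -b-> t3
  t1 = 0 | 0 | (0 + 0) + b.0 | -b-> t4
  t2 = b.(0 | 0 + a.0) | b.(0 + 0) | -b-> t5, -b-> t6
  t3 = (0 | 0 + a.0) | a.b.(0 + 0) | -a-> t5, -a-> t7
  t4 = 0 | deadlocked
  t5 = (0 | 0 + a.0) | b.(0 + 0) | -a-> t8, -b-> t9
  t6 = b.(0 | 0 + a.0) | (0 + 0) | -b-> t9
  t7 = 0 | a.b.(0 + 0) | -a-> t8
  t8 = 0 | b.(0 + 0) | -b-> t10
  t9 = (0 | 0 + a.0) | (0 + 0) | -a-> t10
  t10 = 0 | (0 + 0) | deadlocked
Executing aa from P (initial set {s0}):
  step 1 (a): {s1, s2}
  step 2 (a): {s4}
  ✓ P
Executing aa from Q (initial set {t0}):
  step 1 (a): {t1, t2}
  step 2 (a): ∅ (Q stuck)

aa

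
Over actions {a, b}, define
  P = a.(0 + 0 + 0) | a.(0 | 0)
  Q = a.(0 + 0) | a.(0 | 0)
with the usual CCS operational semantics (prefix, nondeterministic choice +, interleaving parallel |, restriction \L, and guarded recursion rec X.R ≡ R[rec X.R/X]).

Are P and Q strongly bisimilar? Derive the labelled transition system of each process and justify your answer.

Reachable graph of P (4 states):
  u0 = a.(0 + 0 + 0) | a.(0 | 0) → =a=> u1, =a=> u2
  u1 = (0 + 0 + 0) | a.(0 | 0) → =a=> u3
  u2 = a.(0 + 0 + 0) | (0 | 0) → =a=> u3
  u3 = (0 + 0 + 0) | (0 | 0) → deadlocked
Reachable graph of Q (4 states):
  v0 = a.(0 + 0) | a.(0 | 0) → =a=> v1, =a=> v2
  v1 = (0 + 0) | a.(0 | 0) → =a=> v3
  v2 = a.(0 + 0) | (0 | 0) → =a=> v3
  v3 = (0 + 0) | (0 | 0) → deadlocked
Coarsest stable partition (strong bisimilarity classes):
  B0 = {u0, v0}
  B1 = {u1, u2, v1, v2}
  B2 = {u3, v3}
u0 ∈ B0, v0 ∈ B0 → same block

P ~ Q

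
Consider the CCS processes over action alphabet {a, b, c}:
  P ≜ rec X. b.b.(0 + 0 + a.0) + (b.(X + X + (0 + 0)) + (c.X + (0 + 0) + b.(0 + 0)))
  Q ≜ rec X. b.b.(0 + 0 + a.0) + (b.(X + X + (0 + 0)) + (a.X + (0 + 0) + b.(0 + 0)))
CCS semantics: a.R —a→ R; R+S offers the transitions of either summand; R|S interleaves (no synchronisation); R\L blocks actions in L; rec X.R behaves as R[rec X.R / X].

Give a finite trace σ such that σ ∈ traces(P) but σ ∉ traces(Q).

c

P's transition system — 6 states:
  u0 = rec X. b.b.(0 + 0 + a.0) + (b.(X + X + (0 + 0)) + (c.X + (0 + 0) + b.(0 + 0))) → ··b··> u1, ··b··> u2, ··b··> u3, ··c··> u0
  u1 = (rec X. b.b.(0 + 0 + a.0) + (b.(X + X + (0 + 0)) + (c.X + (0 + 0) + b.(0 + 0)))) + (rec X. b.b.(0 + 0 + a.0) + (b.(X + X + (0 + 0)) + (c.X + (0 + 0) + b.(0 + 0)))) + (0 + 0) → ··b··> u1, ··b··> u2, ··b··> u3, ··c··> u0
  u2 = 0 + 0 → deadlocked
  u3 = b.(0 + 0 + a.0) → ··b··> u4
  u4 = 0 + 0 + a.0 → ··a··> u5
  u5 = 0 → deadlocked
Q's transition system — 6 states:
  v0 = rec X. b.b.(0 + 0 + a.0) + (b.(X + X + (0 + 0)) + (a.X + (0 + 0) + b.(0 + 0))) → ··a··> v0, ··b··> v1, ··b··> v2, ··b··> v3
  v1 = (rec X. b.b.(0 + 0 + a.0) + (b.(X + X + (0 + 0)) + (a.X + (0 + 0) + b.(0 + 0)))) + (rec X. b.b.(0 + 0 + a.0) + (b.(X + X + (0 + 0)) + (a.X + (0 + 0) + b.(0 + 0)))) + (0 + 0) → ··a··> v0, ··b··> v1, ··b··> v2, ··b··> v3
  v2 = 0 + 0 → deadlocked
  v3 = b.(0 + 0 + a.0) → ··b··> v4
  v4 = 0 + 0 + a.0 → ··a··> v5
  v5 = 0 → deadlocked
Trace ⟨c⟩ through P, begin at {u0}:
  [1] c ⇒ {u0}
  ✓ P
Trace ⟨c⟩ through Q, begin at {v0}:
  [1] c ⇒ ∅  — Q cannot continue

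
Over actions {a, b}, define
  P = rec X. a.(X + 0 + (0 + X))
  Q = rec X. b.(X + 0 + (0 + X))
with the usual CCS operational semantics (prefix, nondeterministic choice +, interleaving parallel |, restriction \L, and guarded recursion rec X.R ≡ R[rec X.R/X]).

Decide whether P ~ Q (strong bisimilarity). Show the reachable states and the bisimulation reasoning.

P's transition system — 2 states:
  s0 = rec X. a.(X + 0 + (0 + X)) | -a-> s1
  s1 = (rec X. a.(X + 0 + (0 + X))) + 0 + (0 + (rec X. a.(X + 0 + (0 + X)))) | -a-> s1
Q's transition system — 2 states:
  t0 = rec X. b.(X + 0 + (0 + X)) | -b-> t1
  t1 = (rec X. b.(X + 0 + (0 + X))) + 0 + (0 + (rec X. b.(X + 0 + (0 + X)))) | -b-> t1
Bisimilarity quotient blocks:
  B0 = {s0, s1}
  B1 = {t0, t1}
s0 ∈ B0, t0 ∈ B1 → different blocks

not bisimilar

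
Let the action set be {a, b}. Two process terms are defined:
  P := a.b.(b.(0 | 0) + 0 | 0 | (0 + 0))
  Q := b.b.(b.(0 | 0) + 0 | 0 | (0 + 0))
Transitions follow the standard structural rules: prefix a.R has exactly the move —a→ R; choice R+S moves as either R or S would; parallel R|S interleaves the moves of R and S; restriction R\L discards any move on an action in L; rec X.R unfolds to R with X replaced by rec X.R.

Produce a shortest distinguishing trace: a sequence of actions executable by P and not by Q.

a

P's transition system — 4 states:
  s0 = a.b.(b.(0 | 0) + 0 | 0 | (0 + 0)) :: --a--▸ s1
  s1 = b.(b.(0 | 0) + 0 | 0 | (0 + 0)) :: --b--▸ s2
  s2 = b.(0 | 0) + 0 | 0 | (0 + 0) :: --b--▸ s3
  s3 = 0 | 0 :: stopped
Q's transition system — 4 states:
  t0 = b.b.(b.(0 | 0) + 0 | 0 | (0 + 0)) :: --b--▸ t1
  t1 = b.(b.(0 | 0) + 0 | 0 | (0 + 0)) :: --b--▸ t2
  t2 = b.(0 | 0) + 0 | 0 | (0 + 0) :: --b--▸ t3
  t3 = 0 | 0 :: stopped
Executing a from P (initial set {s0}):
  after a @ step 1: {s1}
  P completes σ.
Executing a from Q (initial set {t0}):
  after a @ step 1: ∅ (Q stuck)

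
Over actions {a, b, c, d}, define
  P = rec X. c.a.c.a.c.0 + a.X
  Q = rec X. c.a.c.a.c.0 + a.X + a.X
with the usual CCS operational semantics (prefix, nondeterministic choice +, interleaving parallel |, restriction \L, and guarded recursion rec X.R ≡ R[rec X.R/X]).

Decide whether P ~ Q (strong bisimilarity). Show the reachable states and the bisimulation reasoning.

YES

P's transition system — 6 states:
  s0 = rec X. c.a.c.a.c.0 + a.X | —a→ s0, —c→ s1
  s1 = a.c.a.c.0 | —a→ s2
  s2 = c.a.c.0 | —c→ s3
  s3 = a.c.0 | —a→ s4
  s4 = c.0 | —c→ s5
  s5 = 0 | ∅
Q's transition system — 6 states:
  t0 = rec X. c.a.c.a.c.0 + a.X + a.X | —a→ t0, —c→ t1
  t1 = a.c.a.c.0 | —a→ t2
  t2 = c.a.c.0 | —c→ t3
  t3 = a.c.0 | —a→ t4
  t4 = c.0 | —c→ t5
  t5 = 0 | ∅
Coarsest stable partition (strong bisimilarity classes):
  B0 = {s0, t0}
  B1 = {s1, t1}
  B2 = {s2, t2}
  B3 = {s3, t3}
  B4 = {s4, t4}
  B5 = {s5, t5}
s0 ∈ B0, t0 ∈ B0 → same block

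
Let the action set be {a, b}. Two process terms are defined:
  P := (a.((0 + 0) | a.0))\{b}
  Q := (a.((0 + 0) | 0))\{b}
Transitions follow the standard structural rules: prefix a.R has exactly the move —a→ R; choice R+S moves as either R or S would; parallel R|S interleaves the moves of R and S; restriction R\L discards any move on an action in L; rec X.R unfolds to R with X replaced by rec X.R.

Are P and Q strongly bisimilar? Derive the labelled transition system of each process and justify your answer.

P ≁ Q

Reachable graph of P (3 states):
  s0 = (a.((0 + 0) | a.0))\{b} → —a→ s1
  s1 = ((0 + 0) | a.0)\{b} → —a→ s2
  s2 = ((0 + 0) | 0)\{b} → (no moves)
Reachable graph of Q (2 states):
  t0 = (a.((0 + 0) | 0))\{b} → —a→ t1
  t1 = ((0 + 0) | 0)\{b} → (no moves)
Bisimilarity quotient blocks:
  B0 = {s0}
  B1 = {s1, t0}
  B2 = {s2, t1}
s0 ∈ B0, t0 ∈ B1 → different blocks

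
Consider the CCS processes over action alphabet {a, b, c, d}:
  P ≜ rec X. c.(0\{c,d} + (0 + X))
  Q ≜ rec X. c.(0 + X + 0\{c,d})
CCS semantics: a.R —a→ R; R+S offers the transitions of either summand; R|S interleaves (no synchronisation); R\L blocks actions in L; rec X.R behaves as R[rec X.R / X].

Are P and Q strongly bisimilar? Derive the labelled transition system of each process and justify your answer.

Reachable graph of P (2 states):
  m0 = rec X. c.(0\{c,d} + (0 + X)) :: —c→ m1
  m1 = 0\{c,d} + (0 + (rec X. c.(0\{c,d} + (0 + X)))) :: —c→ m1
Reachable graph of Q (2 states):
  n0 = rec X. c.(0 + X + 0\{c,d}) :: —c→ n1
  n1 = 0 + (rec X. c.(0 + X + 0\{c,d})) + 0\{c,d} :: —c→ n1
Coarsest stable partition (strong bisimilarity classes):
  B0 = {m0, m1, n0, n1}
m0 ∈ B0, n0 ∈ B0 → same block

P ~ Q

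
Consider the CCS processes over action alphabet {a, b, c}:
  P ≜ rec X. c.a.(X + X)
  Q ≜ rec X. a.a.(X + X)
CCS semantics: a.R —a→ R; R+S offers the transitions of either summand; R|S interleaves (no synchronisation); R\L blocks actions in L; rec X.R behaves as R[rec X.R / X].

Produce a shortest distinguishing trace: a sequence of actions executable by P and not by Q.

LTS(P): 3 reachable states
  p0 = rec X. c.a.(X + X) | ··c··> p1
  p1 = a.((rec X. c.a.(X + X)) + (rec X. c.a.(X + X))) | ··a··> p2
  p2 = (rec X. c.a.(X + X)) + (rec X. c.a.(X + X)) | ··c··> p1
LTS(Q): 3 reachable states
  q0 = rec X. a.a.(X + X) | ··a··> q1
  q1 = a.((rec X. a.a.(X + X)) + (rec X. a.a.(X + X))) | ··a··> q2
  q2 = (rec X. a.a.(X + X)) + (rec X. a.a.(X + X)) | ··a··> q1
Trace ⟨c⟩ through P, begin at {p0}:
  after c @ step 1: {p1}
  ✓ P
Trace ⟨c⟩ through Q, begin at {q0}:
  after c @ step 1: ∅  — Q cannot continue

c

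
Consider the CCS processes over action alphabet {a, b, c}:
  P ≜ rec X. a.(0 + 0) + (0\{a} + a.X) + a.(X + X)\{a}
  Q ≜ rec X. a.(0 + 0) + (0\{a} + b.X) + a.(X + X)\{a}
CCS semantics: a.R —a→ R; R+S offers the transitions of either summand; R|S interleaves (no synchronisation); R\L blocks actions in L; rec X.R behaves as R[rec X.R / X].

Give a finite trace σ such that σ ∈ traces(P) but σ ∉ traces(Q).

P's transition system — 3 states:
  p0 = rec X. a.(0 + 0) + (0\{a} + a.X) + a.(X + X)\{a} :: --a--▸ p0, --a--▸ p1, --a--▸ p2
  p1 = ((rec X. a.(0 + 0) + (0\{a} + a.X) + a.(X + X)\{a}) + (rec X. a.(0 + 0) + (0\{a} + a.X) + a.(X + X)\{a}))\{a} :: ∅
  p2 = 0 + 0 :: ∅
Q's transition system — 4 states:
  q0 = rec X. a.(0 + 0) + (0\{a} + b.X) + a.(X + X)\{a} :: --a--▸ q1, --a--▸ q2, --b--▸ q0
  q1 = ((rec X. a.(0 + 0) + (0\{a} + b.X) + a.(X + X)\{a}) + (rec X. a.(0 + 0) + (0\{a} + b.X) + a.(X + X)\{a}))\{a} :: --b--▸ q3
  q2 = 0 + 0 :: ∅
  q3 = (rec X. a.(0 + 0) + (0\{a} + b.X) + a.(X + X)\{a})\{a} :: --b--▸ q3
Run σ = ⟨aa⟩ on P: start {p0}
  step 1 (a): {p0, p1, p2}
  step 2 (a): {p0, p1, p2}
  P completes σ.
Run σ = ⟨aa⟩ on Q: start {q0}
  step 1 (a): {q1, q2}
  step 2 (a): ∅  — Q cannot continue

aa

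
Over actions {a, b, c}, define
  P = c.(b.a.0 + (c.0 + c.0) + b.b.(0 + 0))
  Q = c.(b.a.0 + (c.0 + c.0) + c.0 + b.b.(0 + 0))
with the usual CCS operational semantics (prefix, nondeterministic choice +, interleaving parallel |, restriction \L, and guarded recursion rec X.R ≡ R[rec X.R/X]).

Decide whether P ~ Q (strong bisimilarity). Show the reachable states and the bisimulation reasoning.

Reachable graph of P (6 states):
  s0 = c.(b.a.0 + (c.0 + c.0) + b.b.(0 + 0)) has moves —c→ s1
  s1 = b.a.0 + (c.0 + c.0) + b.b.(0 + 0) has moves —b→ s2, —b→ s3, —c→ s4
  s2 = a.0 has moves —a→ s4
  s3 = b.(0 + 0) has moves —b→ s5
  s4 = 0 has moves stopped
  s5 = 0 + 0 has moves stopped
Reachable graph of Q (6 states):
  t0 = c.(b.a.0 + (c.0 + c.0) + c.0 + b.b.(0 + 0)) has moves —c→ t1
  t1 = b.a.0 + (c.0 + c.0) + c.0 + b.b.(0 + 0) has moves —b→ t2, —b→ t3, —c→ t4
  t2 = a.0 has moves —a→ t4
  t3 = b.(0 + 0) has moves —b→ t5
  t4 = 0 has moves stopped
  t5 = 0 + 0 has moves stopped
Coarsest stable partition (strong bisimilarity classes):
  B0 = {s0, t0}
  B1 = {s1, t1}
  B2 = {s3, t3}
  B3 = {s4, s5, t4, t5}
  B4 = {s2, t2}
s0 ∈ B0, t0 ∈ B0 → same block

bisimilar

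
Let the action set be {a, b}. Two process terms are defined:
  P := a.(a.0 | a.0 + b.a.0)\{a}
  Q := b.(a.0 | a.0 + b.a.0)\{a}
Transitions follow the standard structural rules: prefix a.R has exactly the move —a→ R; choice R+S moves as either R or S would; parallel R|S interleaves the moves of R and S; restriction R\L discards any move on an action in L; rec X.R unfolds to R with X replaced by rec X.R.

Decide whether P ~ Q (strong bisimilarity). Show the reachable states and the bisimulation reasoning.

P ≁ Q

P's transition system — 3 states:
  s0 = a.(a.0 | a.0 + b.a.0)\{a} | --a--▸ s1
  s1 = (a.0 | a.0 + b.a.0)\{a} | --b--▸ s2
  s2 = (a.0)\{a} | deadlocked
Q's transition system — 3 states:
  t0 = b.(a.0 | a.0 + b.a.0)\{a} | --b--▸ t1
  t1 = (a.0 | a.0 + b.a.0)\{a} | --b--▸ t2
  t2 = (a.0)\{a} | deadlocked
Partition-refinement fixed point:
  B0 = {s0}
  B1 = {s1, t1}
  B2 = {s2, t2}
  B3 = {t0}
s0 ∈ B0, t0 ∈ B3 → different blocks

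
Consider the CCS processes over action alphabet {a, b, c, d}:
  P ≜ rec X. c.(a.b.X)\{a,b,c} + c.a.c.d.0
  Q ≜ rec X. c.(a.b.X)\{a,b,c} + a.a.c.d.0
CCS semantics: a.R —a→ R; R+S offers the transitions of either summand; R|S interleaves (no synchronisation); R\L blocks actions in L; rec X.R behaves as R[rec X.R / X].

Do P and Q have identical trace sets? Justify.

trace-distinct — witness ⟨ca⟩

P's transition system — 6 states:
  u0 = rec X. c.(a.b.X)\{a,b,c} + c.a.c.d.0 → =c=> u1, =c=> u2
  u1 = (a.b.(rec X. c.(a.b.X)\{a,b,c} + c.a.c.d.0))\{a,b,c} → (no moves)
  u2 = a.c.d.0 → =a=> u3
  u3 = c.d.0 → =c=> u4
  u4 = d.0 → =d=> u5
  u5 = 0 → (no moves)
Q's transition system — 6 states:
  v0 = rec X. c.(a.b.X)\{a,b,c} + a.a.c.d.0 → =a=> v1, =c=> v2
  v1 = a.c.d.0 → =a=> v3
  v2 = (a.b.(rec X. c.(a.b.X)\{a,b,c} + a.a.c.d.0))\{a,b,c} → (no moves)
  v3 = c.d.0 → =c=> v4
  v4 = d.0 → =d=> v5
  v5 = 0 → (no moves)
Trace ⟨ca⟩ through P, begin at {u0}:
  [1] c ⇒ {u1, u2}
  [2] a ⇒ {u3}
  P completes σ.
Trace ⟨ca⟩ through Q, begin at {v0}:
  [1] c ⇒ {v2}
  [2] a ⇒ no successor for Q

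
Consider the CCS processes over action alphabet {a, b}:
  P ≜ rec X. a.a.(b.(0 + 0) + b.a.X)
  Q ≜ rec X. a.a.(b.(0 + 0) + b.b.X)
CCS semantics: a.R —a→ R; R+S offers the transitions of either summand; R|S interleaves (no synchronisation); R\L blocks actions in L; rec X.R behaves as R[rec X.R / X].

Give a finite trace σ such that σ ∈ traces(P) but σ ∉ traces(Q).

LTS(P): 5 reachable states
  s0 = rec X. a.a.(b.(0 + 0) + b.a.X) :: ··a··> s1
  s1 = a.(b.(0 + 0) + b.a.(rec X. a.a.(b.(0 + 0) + b.a.X))) :: ··a··> s2
  s2 = b.(0 + 0) + b.a.(rec X. a.a.(b.(0 + 0) + b.a.X)) :: ··b··> s3, ··b··> s4
  s3 = 0 + 0 :: ∅
  s4 = a.(rec X. a.a.(b.(0 + 0) + b.a.X)) :: ··a··> s0
LTS(Q): 5 reachable states
  t0 = rec X. a.a.(b.(0 + 0) + b.b.X) :: ··a··> t1
  t1 = a.(b.(0 + 0) + b.b.(rec X. a.a.(b.(0 + 0) + b.b.X))) :: ··a··> t2
  t2 = b.(0 + 0) + b.b.(rec X. a.a.(b.(0 + 0) + b.b.X)) :: ··b··> t3, ··b··> t4
  t3 = 0 + 0 :: ∅
  t4 = b.(rec X. a.a.(b.(0 + 0) + b.b.X)) :: ··b··> t0
Trace ⟨aaba⟩ through P, begin at {s0}:
  [1] a ⇒ {s1}
  [2] a ⇒ {s2}
  [3] b ⇒ {s3, s4}
  [4] a ⇒ {s0}
  ✓ P
Trace ⟨aaba⟩ through Q, begin at {t0}:
  [1] a ⇒ {t1}
  [2] a ⇒ {t2}
  [3] b ⇒ {t3, t4}
  [4] a ⇒ no successor for Q

aaba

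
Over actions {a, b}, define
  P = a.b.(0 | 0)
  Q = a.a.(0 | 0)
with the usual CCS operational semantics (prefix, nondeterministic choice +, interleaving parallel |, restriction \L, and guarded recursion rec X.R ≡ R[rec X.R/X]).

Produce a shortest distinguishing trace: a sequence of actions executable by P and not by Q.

LTS(P): 3 reachable states
  u0 = a.b.(0 | 0) ⊢ =a=> u1
  u1 = b.(0 | 0) ⊢ =b=> u2
  u2 = 0 | 0 ⊢ ∅
LTS(Q): 3 reachable states
  v0 = a.a.(0 | 0) ⊢ =a=> v1
  v1 = a.(0 | 0) ⊢ =a=> v2
  v2 = 0 | 0 ⊢ ∅
Executing ab from P (initial set {u0}):
  step 1 (a): {u1}
  step 2 (b): {u2}
  — P admits the full trace.
Executing ab from Q (initial set {v0}):
  step 1 (a): {v1}
  step 2 (b): ∅ (Q stuck)

ab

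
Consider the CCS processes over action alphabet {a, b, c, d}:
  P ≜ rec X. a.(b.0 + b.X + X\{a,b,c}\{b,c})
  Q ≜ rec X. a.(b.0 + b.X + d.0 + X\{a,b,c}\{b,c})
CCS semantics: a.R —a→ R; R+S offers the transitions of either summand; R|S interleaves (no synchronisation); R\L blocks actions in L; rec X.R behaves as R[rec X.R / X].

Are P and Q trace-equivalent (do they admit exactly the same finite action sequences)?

traces(P) ≠ traces(Q) — witness ⟨ad⟩

Reachable graph of P (3 states):
  u0 = rec X. a.(b.0 + b.X + X\{a,b,c}\{b,c}) has moves --a--▸ u1
  u1 = b.0 + b.(rec X. a.(b.0 + b.X + X\{a,b,c}\{b,c})) + (rec X. a.(b.0 + b.X + X\{a,b,c}\{b,c}))\{a,b,c}\{b,c} has moves --b--▸ u0, --b--▸ u2
  u2 = 0 has moves ∅
Reachable graph of Q (3 states):
  v0 = rec X. a.(b.0 + b.X + d.0 + X\{a,b,c}\{b,c}) has moves --a--▸ v1
  v1 = b.0 + b.(rec X. a.(b.0 + b.X + d.0 + X\{a,b,c}\{b,c})) + d.0 + (rec X. a.(b.0 + b.X + d.0 + X\{a,b,c}\{b,c}))\{a,b,c}\{b,c} has moves --b--▸ v0, --b--▸ v2, --d--▸ v2
  v2 = 0 has moves ∅
Run σ = ⟨ad⟩ on Q: start {v0}
  after a @ step 1: {v1}
  after d @ step 2: {v2}
  — Q admits the full trace.
Run σ = ⟨ad⟩ on P: start {u0}
  after a @ step 1: {u1}
  after d @ step 2: no successor for P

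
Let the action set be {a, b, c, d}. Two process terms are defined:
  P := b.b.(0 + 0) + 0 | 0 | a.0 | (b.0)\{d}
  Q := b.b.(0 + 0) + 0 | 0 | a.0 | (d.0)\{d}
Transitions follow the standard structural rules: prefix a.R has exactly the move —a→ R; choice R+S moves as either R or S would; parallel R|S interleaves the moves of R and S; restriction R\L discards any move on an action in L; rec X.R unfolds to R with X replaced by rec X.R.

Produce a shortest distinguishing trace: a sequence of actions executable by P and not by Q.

Reachable graph of P (6 states):
  u0 = b.b.(0 + 0) + 0 | 0 | a.0 | (b.0)\{d} :: -a-> u1, -b-> u2, -b-> u3
  u1 = 0 | 0 | 0 | (b.0)\{d} :: -b-> u4
  u2 = 0 | 0 | a.0 | 0\{d} :: -a-> u4
  u3 = b.(0 + 0) :: -b-> u5
  u4 = 0 | 0 | 0 | 0\{d} :: stopped
  u5 = 0 + 0 :: stopped
Reachable graph of Q (4 states):
  v0 = b.b.(0 + 0) + 0 | 0 | a.0 | (d.0)\{d} :: -a-> v1, -b-> v2
  v1 = 0 | 0 | 0 | (d.0)\{d} :: stopped
  v2 = b.(0 + 0) :: -b-> v3
  v3 = 0 + 0 :: stopped
Trace ⟨ab⟩ through P, begin at {u0}:
  step 1 (a): {u1}
  step 2 (b): {u4}
  P completes σ.
Trace ⟨ab⟩ through Q, begin at {v0}:
  step 1 (a): {v1}
  step 2 (b): no successor for Q

ab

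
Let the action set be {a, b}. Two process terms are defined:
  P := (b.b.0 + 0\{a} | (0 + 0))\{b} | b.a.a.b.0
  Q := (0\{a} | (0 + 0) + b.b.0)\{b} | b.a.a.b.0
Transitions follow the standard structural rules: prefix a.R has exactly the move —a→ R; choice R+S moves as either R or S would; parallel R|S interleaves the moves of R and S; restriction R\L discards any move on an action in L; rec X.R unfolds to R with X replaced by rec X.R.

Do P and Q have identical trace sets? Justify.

traces(P) = traces(Q)

P's transition system — 5 states:
  s0 = (b.b.0 + 0\{a} | (0 + 0))\{b} | b.a.a.b.0 :: ··b··> s1
  s1 = (b.b.0 + 0\{a} | (0 + 0))\{b} | a.a.b.0 :: ··a··> s2
  s2 = (b.b.0 + 0\{a} | (0 + 0))\{b} | a.b.0 :: ··a··> s3
  s3 = (b.b.0 + 0\{a} | (0 + 0))\{b} | b.0 :: ··b··> s4
  s4 = (b.b.0 + 0\{a} | (0 + 0))\{b} | 0 :: ∅
Q's transition system — 5 states:
  t0 = (0\{a} | (0 + 0) + b.b.0)\{b} | b.a.a.b.0 :: ··b··> t1
  t1 = (0\{a} | (0 + 0) + b.b.0)\{b} | a.a.b.0 :: ··a··> t2
  t2 = (0\{a} | (0 + 0) + b.b.0)\{b} | a.b.0 :: ··a··> t3
  t3 = (0\{a} | (0 + 0) + b.b.0)\{b} | b.0 :: ··b··> t4
  t4 = (0\{a} | (0 + 0) + b.b.0)\{b} | 0 :: ∅
Bisimilarity quotient blocks:
  B0 = {s0, t0}
  B1 = {s1, t1}
  B2 = {s2, t2}
  B3 = {s3, t3}
  B4 = {s4, t4}
s0 ∈ B0, t0 ∈ B0 → same block
Bisimilar ⇒ trace-equivalent.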